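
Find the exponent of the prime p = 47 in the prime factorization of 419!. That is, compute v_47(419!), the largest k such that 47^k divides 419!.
v_47(419!) = 8

Legendre's formula: v_p(n!) = Σ_{k ≥ 1} ⌊n / p^k⌋. For p = 47, n = 419, the terms are:
  ⌊419/47^1⌋ = ⌊419/47⌋ = 8
(the next term ⌊419/47^2⌋ = 0, terminating the sum). Summing: v_47(419!) = 8 = 8.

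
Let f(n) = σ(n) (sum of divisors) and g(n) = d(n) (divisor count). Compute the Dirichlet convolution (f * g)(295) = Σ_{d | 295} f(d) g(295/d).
(σ * d)(295) = 496

Divisors of 295: [1, 5, 59, 295]. For each d | 295:
  d = 1: σ(1) · d(295/1) = 1 · 4 = 4
  d = 5: σ(5) · d(295/5) = 6 · 2 = 12
  d = 59: σ(59) · d(295/59) = 60 · 2 = 120
  d = 295: σ(295) · d(295/295) = 360 · 1 = 360
Summing: (σ * d)(295) = 4 + 12 + 120 + 360 = 496.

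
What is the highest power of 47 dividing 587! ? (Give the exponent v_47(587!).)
v_47(587!) = 12

Legendre's formula: v_p(n!) = Σ_{k ≥ 1} ⌊n / p^k⌋. For p = 47, n = 587, the terms are:
  ⌊587/47^1⌋ = ⌊587/47⌋ = 12
(the next term ⌊587/47^2⌋ = 0, terminating the sum). Summing: v_47(587!) = 12 = 12.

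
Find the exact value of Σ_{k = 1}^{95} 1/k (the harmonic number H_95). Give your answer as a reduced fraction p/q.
H_95 = 3691835092344109255246562280652279367381/718766754945489455304472257065075294400

Direct summation: H_95 = 1 + 1/2 + ... + 1/95. The least common denominator is lcm(1, ..., 95) = 718766754945489455304472257065075294400; over this denominator the numerator is 718766754945489455304472257065075294400 + 359383377472744727652236128532537647200 + 239588918315163151768157419021691764800 + 179691688736372363826118064266268823600 + 143753350989097891060894451413015058880 + 119794459157581575884078709510845882400 + 102680964992212779329210322437867899200 + 89845844368186181913059032133134411800 + 79862972771721050589385806340563921600 + 71876675494548945530447225706507529440 + 65342432267771768664042932460461390400 + 59897229578790787942039354755422941200 + 55289750380422265792651712081928868800 + 51340482496106389664605161218933949600 + 47917783663032630353631483804338352960 + 44922922184093090956529516066567205900 + 42280397349734673841439544533239723200 + 39931486385860525294692903170281960800 + 37829829207657339752866960898161857600 + 35938337747274472765223612853253764720 + 34226988330737593109736774145955966400 + 32671216133885884332021466230230695200 + 31250728475890845882803141611525012800 + 29948614789395393971019677377711470600 + 28750670197819578212178890282603011776 + 27644875190211132896325856040964434400 + 26620990923907016863128602113521307200 + 25670241248053194832302580609466974800 + 24785060515361705355326629553968113600 + 23958891831516315176815741902169176480 + 23186024353080305009821685711776622400 + 22461461092046545478264758033283602950 + 21780810755923922888014310820153796800 + 21140198674867336920719772266619861600 + 20536192998442555865842064487573579840 + 19965743192930262647346451585140980400 + 19426128512040255548769520461218251200 + 18914914603828669876433480449080928800 + 18429916793474088597550570693976289600 + 17969168873637236382611806426626882360 + 17530896462085108665962737977196958400 + 17113494165368796554868387072977983200 + 16715505928964871053592378071280820800 + 16335608066942942166010733115115347600 + 15972594554344210117877161268112784320 + 15625364237945422941401570805762506400 + 15292909679691265006478133129044155200 + 14974307394697696985509838688855735300 + 14668709284601825618458617491123985600 + 14375335098909789106089445141301505888 + 14093465783244891280479848177746574400 + 13822437595105566448162928020482217200 + 13561636885763951986876835038963684800 + 13310495461953508431564301056760653600 + 13068486453554353732808586492092278080 + 12835120624026597416151290304733487400 + 12609943069219113250955653632720619200 + 12392530257680852677663314776984056800 + 12182487371957448394991055204492801600 + 11979445915758157588407870951084588240 + 11783061556483433693515938640411070400 + 11593012176540152504910842855888311200 + 11408996110245864369912258048651988800 + 11230730546023272739132379016641801475 + 11057950076084453158530342416385773760 + 10890405377961961444007155410076898400 + 10727862014111782914992123239777243200 + 10570099337433668460359886133309930800 + 10416909491963615294267713870508337600 + 10268096499221277932921032243786789920 + 10123475421767457116964397986832046400 + 9982871596465131323673225792570490200 + 9846119930760129524718798041987332800 + 9713064256020127774384760230609125600 + 9583556732606526070726296760867670592 + 9457457301914334938216740224540464400 + 9334633181110252666291847494351627200 + 9214958396737044298775285346988144800 + 9098313353740372851955345026140193600 + 8984584436818618191305903213313441180 + 8873663641302338954376200704507102400 + 8765448231042554332981368988598479200 + 8659840421029993437403280205603316800 + 8556747082684398277434193536488991600 + 8456079469946934768287908906647944640 + 8357752964482435526796189035640410400 + 8261686838453901785108876517989371200 + 8167804033471471083005366557557673800 + 8076030954443701744994070304101969600 + 7986297277172105058938580634056392160 + 7898535768631752256093101725989838400 + 7812682118972711470700785402881253200 + 7728674784360101669940561903925540800 + 7646454839845632503239066564522077600 + 7565965841531467950573392179632371520 = 3691835092344109255246562280652279367381, so H_95 = 3691835092344109255246562280652279367381/718766754945489455304472257065075294400 (already in lowest terms) ≈ 5.13635. (The PNT-adjacent estimate ln(95) + γ ≈ 5.13109 matches within O(1/n).)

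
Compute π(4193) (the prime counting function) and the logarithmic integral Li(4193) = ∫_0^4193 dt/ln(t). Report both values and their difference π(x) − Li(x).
π(4193) = 574;  Li(4193) ≈ 588.57;  π(x) − Li(x) ≈ -14.57.

Direct count of primes ≤ 4193 gives π(4193) = 574. Numerical evaluation of the logarithmic integral gives Li(4193) ≈ 588.57. The difference π(x) − Li(x) ≈ -14.57 is typically negative for small/moderate x (Li(x) overestimates), though Littlewood's theorem shows this sign changes infinitely often.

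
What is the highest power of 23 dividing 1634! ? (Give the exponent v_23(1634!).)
v_23(1634!) = 74

Legendre's formula: v_p(n!) = Σ_{k ≥ 1} ⌊n / p^k⌋. For p = 23, n = 1634, the terms are:
  ⌊1634/23^1⌋ = ⌊1634/23⌋ = 71
  ⌊1634/23^2⌋ = ⌊1634/529⌋ = 3
(the next term ⌊1634/23^3⌋ = 0, terminating the sum). Summing: v_23(1634!) = 71 + 3 = 74.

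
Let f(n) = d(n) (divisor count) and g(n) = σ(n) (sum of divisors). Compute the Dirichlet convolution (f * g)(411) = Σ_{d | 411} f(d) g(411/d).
(d * σ)(411) = 840

Divisors of 411: [1, 3, 137, 411]. For each d | 411:
  d = 1: d(1) · σ(411/1) = 1 · 552 = 552
  d = 3: d(3) · σ(411/3) = 2 · 138 = 276
  d = 137: d(137) · σ(411/137) = 2 · 4 = 8
  d = 411: d(411) · σ(411/411) = 4 · 1 = 4
Summing: (d * σ)(411) = 552 + 276 + 8 + 4 = 840.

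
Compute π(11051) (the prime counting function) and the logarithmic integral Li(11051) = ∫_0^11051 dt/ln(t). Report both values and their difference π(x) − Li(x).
π(11051) = 1338;  Li(11051) ≈ 1359.62;  π(x) − Li(x) ≈ -21.62.

Direct count of primes ≤ 11051 gives π(11051) = 1338. Numerical evaluation of the logarithmic integral gives Li(11051) ≈ 1359.62. The difference π(x) − Li(x) ≈ -21.62 is typically negative for small/moderate x (Li(x) overestimates), though Littlewood's theorem shows this sign changes infinitely often.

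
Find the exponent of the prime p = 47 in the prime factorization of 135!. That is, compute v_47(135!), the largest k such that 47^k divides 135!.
v_47(135!) = 2

Legendre's formula: v_p(n!) = Σ_{k ≥ 1} ⌊n / p^k⌋. For p = 47, n = 135, the terms are:
  ⌊135/47^1⌋ = ⌊135/47⌋ = 2
(the next term ⌊135/47^2⌋ = 0, terminating the sum). Summing: v_47(135!) = 2 = 2.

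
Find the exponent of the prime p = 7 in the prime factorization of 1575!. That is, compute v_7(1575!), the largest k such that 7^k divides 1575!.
v_7(1575!) = 261

Legendre's formula: v_p(n!) = Σ_{k ≥ 1} ⌊n / p^k⌋. For p = 7, n = 1575, the terms are:
  ⌊1575/7^1⌋ = ⌊1575/7⌋ = 225
  ⌊1575/7^2⌋ = ⌊1575/49⌋ = 32
  ⌊1575/7^3⌋ = ⌊1575/343⌋ = 4
(the next term ⌊1575/7^4⌋ = 0, terminating the sum). Summing: v_7(1575!) = 225 + 32 + 4 = 261.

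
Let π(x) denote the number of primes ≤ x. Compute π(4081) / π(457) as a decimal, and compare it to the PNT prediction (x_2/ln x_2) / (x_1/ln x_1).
π(4081)/π(457) = 562/88 ≈ 6.3864;  PNT prediction ≈ 6.5784.

π(457) = 88 and π(4081) = 562, so π(4081)/π(457) ≈ 6.3864. The PNT-predicted ratio is (4081/ln(4081)) / (457/ln(457)) ≈ 6.5784. The two agree to within a few percent, as expected.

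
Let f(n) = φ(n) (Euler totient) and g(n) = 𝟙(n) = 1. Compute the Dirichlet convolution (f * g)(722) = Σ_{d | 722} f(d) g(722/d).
(φ * 𝟙)(722) = 722

Divisors of 722: [1, 2, 19, 38, 361, 722]. For each d | 722:
  d = 1: φ(1) · 𝟙(722/1) = 1 · 1 = 1
  d = 2: φ(2) · 𝟙(722/2) = 1 · 1 = 1
  d = 19: φ(19) · 𝟙(722/19) = 18 · 1 = 18
  d = 38: φ(38) · 𝟙(722/38) = 18 · 1 = 18
  d = 361: φ(361) · 𝟙(722/361) = 342 · 1 = 342
  d = 722: φ(722) · 𝟙(722/722) = 342 · 1 = 342
Summing: (φ * 𝟙)(722) = 1 + 1 + 18 + 18 + 342 + 342 = 722.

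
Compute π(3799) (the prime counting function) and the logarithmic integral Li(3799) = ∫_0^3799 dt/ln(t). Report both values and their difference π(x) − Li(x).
π(3799) = 528;  Li(3799) ≈ 541.06;  π(x) − Li(x) ≈ -13.06.

Direct count of primes ≤ 3799 gives π(3799) = 528. Numerical evaluation of the logarithmic integral gives Li(3799) ≈ 541.06. The difference π(x) − Li(x) ≈ -13.06 is typically negative for small/moderate x (Li(x) overestimates), though Littlewood's theorem shows this sign changes infinitely often.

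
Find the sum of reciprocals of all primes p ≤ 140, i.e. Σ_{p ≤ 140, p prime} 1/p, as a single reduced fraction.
Σ 1/p = 18825509850919239131453102166593625244431364344421618363/10014646650599190067509233131649940057366334653200433090

π(140) = 34, so the primes ≤ 140 are [2, 3, 5, 7, 11, 13, 17, 19, 23, 29, 31, 37, 41, 43, 47, 53, 59, 61, 67, 71, 73, 79, 83, 89, 97, 101, 103, 107, 109, 113, 127, 131, 137, 139]. Summing 1/p over these primes: 18825509850919239131453102166593625244431364344421618363/10014646650599190067509233131649940057366334653200433090 ≈ 1.8798. Mertens estimate ln ln(140) + 0.2615 ≈ 1.8592.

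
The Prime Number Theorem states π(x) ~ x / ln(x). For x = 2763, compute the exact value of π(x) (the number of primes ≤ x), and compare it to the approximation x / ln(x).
π(2763) = 402;  x/ln(x) ≈ 348.68;  relative error ≈ 13.26%.

Directly count primes up to 2763: π(2763) = 402. The PNT approximation gives 2763/ln(2763) ≈ 2763/7.92407 ≈ 348.68. Relative error (π(x) − x/ln(x)) / π(x) ≈ 13.26%; the approximation is known to undercount slightly (Li(x) is a better estimate).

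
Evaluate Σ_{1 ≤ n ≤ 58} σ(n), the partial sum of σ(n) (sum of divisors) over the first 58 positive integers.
Σ_{n ≤ 58} σ(n) = 2786

Compute σ(n) for each 1 ≤ n ≤ 58: σ(1) = 1, σ(2) = 3, σ(3) = 4, σ(4) = 7, σ(5) = 6, σ(6) = 12, σ(7) = 8, σ(8) = 15, σ(9) = 13, σ(10) = 18, σ(11) = 12, σ(12) = 28, σ(13) = 14, σ(14) = 24, σ(15) = 24, σ(16) = 31, σ(17) = 18, σ(18) = 39, σ(19) = 20, σ(20) = 42, σ(21) = 32, σ(22) = 36, σ(23) = 24, σ(24) = 60, σ(25) = 31, σ(26) = 42, σ(27) = 40, σ(28) = 56, σ(29) = 30, σ(30) = 72, σ(31) = 32, σ(32) = 63, σ(33) = 48, σ(34) = 54, σ(35) = 48, σ(36) = 91, σ(37) = 38, σ(38) = 60, σ(39) = 56, σ(40) = 90, σ(41) = 42, σ(42) = 96, σ(43) = 44, σ(44) = 84, σ(45) = 78, σ(46) = 72, σ(47) = 48, σ(48) = 124, σ(49) = 57, σ(50) = 93, σ(51) = 72, σ(52) = 98, σ(53) = 54, σ(54) = 120, σ(55) = 72, σ(56) = 120, σ(57) = 80, σ(58) = 90. Summing all 58 values: 2786. (Average order: Σ_{n ≤ x} σ(n) ~ (π²/12) x². For x = 58, (π²/12)·58² ≈ 2766.78.)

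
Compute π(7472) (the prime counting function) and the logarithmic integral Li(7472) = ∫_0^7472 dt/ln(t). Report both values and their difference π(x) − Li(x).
π(7472) = 945;  Li(7472) ≈ 967.44;  π(x) − Li(x) ≈ -22.44.

Direct count of primes ≤ 7472 gives π(7472) = 945. Numerical evaluation of the logarithmic integral gives Li(7472) ≈ 967.44. The difference π(x) − Li(x) ≈ -22.44 is typically negative for small/moderate x (Li(x) overestimates), though Littlewood's theorem shows this sign changes infinitely often.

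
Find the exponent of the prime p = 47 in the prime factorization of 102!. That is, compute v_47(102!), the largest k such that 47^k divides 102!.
v_47(102!) = 2

Legendre's formula: v_p(n!) = Σ_{k ≥ 1} ⌊n / p^k⌋. For p = 47, n = 102, the terms are:
  ⌊102/47^1⌋ = ⌊102/47⌋ = 2
(the next term ⌊102/47^2⌋ = 0, terminating the sum). Summing: v_47(102!) = 2 = 2.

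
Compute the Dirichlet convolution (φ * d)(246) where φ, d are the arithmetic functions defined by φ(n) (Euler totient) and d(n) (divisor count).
(φ * d)(246) = 504

Divisors of 246: [1, 2, 3, 6, 41, 82, 123, 246]. For each d | 246:
  d = 1: φ(1) · d(246/1) = 1 · 8 = 8
  d = 2: φ(2) · d(246/2) = 1 · 4 = 4
  d = 3: φ(3) · d(246/3) = 2 · 4 = 8
  d = 6: φ(6) · d(246/6) = 2 · 2 = 4
  d = 41: φ(41) · d(246/41) = 40 · 4 = 160
  d = 82: φ(82) · d(246/82) = 40 · 2 = 80
  d = 123: φ(123) · d(246/123) = 80 · 2 = 160
  d = 246: φ(246) · d(246/246) = 80 · 1 = 80
Summing: (φ * d)(246) = 8 + 4 + 8 + 4 + 160 + 80 + 160 + 80 = 504.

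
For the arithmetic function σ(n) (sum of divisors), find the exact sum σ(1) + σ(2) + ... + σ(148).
Σ_{n ≤ 148} σ(n) = 18082

Compute σ(n) for each 1 ≤ n ≤ 148: σ(1) = 1, σ(2) = 3, σ(3) = 4, σ(4) = 7, σ(5) = 6, σ(6) = 12, σ(7) = 8, σ(8) = 15, σ(9) = 13, σ(10) = 18, σ(11) = 12, σ(12) = 28, σ(13) = 14, σ(14) = 24, σ(15) = 24, σ(16) = 31, σ(17) = 18, σ(18) = 39, σ(19) = 20, σ(20) = 42, σ(21) = 32, σ(22) = 36, σ(23) = 24, σ(24) = 60, σ(25) = 31, σ(26) = 42, σ(27) = 40, σ(28) = 56, σ(29) = 30, σ(30) = 72, σ(31) = 32, σ(32) = 63, σ(33) = 48, σ(34) = 54, σ(35) = 48, σ(36) = 91, σ(37) = 38, σ(38) = 60, σ(39) = 56, σ(40) = 90, σ(41) = 42, σ(42) = 96, σ(43) = 44, σ(44) = 84, σ(45) = 78, σ(46) = 72, σ(47) = 48, σ(48) = 124, σ(49) = 57, σ(50) = 93, σ(51) = 72, σ(52) = 98, σ(53) = 54, σ(54) = 120, σ(55) = 72, σ(56) = 120, σ(57) = 80, σ(58) = 90, σ(59) = 60, σ(60) = 168, σ(61) = 62, σ(62) = 96, σ(63) = 104, σ(64) = 127, σ(65) = 84, σ(66) = 144, σ(67) = 68, σ(68) = 126, σ(69) = 96, σ(70) = 144, σ(71) = 72, σ(72) = 195, σ(73) = 74, σ(74) = 114, σ(75) = 124, σ(76) = 140, σ(77) = 96, σ(78) = 168, σ(79) = 80, σ(80) = 186, σ(81) = 121, σ(82) = 126, σ(83) = 84, σ(84) = 224, σ(85) = 108, σ(86) = 132, σ(87) = 120, σ(88) = 180, σ(89) = 90, σ(90) = 234, σ(91) = 112, σ(92) = 168, σ(93) = 128, σ(94) = 144, σ(95) = 120, σ(96) = 252, σ(97) = 98, σ(98) = 171, σ(99) = 156, σ(100) = 217, σ(101) = 102, σ(102) = 216, σ(103) = 104, σ(104) = 210, σ(105) = 192, σ(106) = 162, σ(107) = 108, σ(108) = 280, σ(109) = 110, σ(110) = 216, σ(111) = 152, σ(112) = 248, σ(113) = 114, σ(114) = 240, σ(115) = 144, σ(116) = 210, σ(117) = 182, σ(118) = 180, σ(119) = 144, σ(120) = 360, σ(121) = 133, σ(122) = 186, σ(123) = 168, σ(124) = 224, σ(125) = 156, σ(126) = 312, σ(127) = 128, σ(128) = 255, σ(129) = 176, σ(130) = 252, σ(131) = 132, σ(132) = 336, σ(133) = 160, σ(134) = 204, σ(135) = 240, σ(136) = 270, σ(137) = 138, σ(138) = 288, σ(139) = 140, σ(140) = 336, σ(141) = 192, σ(142) = 216, σ(143) = 168, σ(144) = 403, σ(145) = 180, σ(146) = 222, σ(147) = 228, σ(148) = 266. Summing all 148 values: 18082. (Average order: Σ_{n ≤ x} σ(n) ~ (π²/12) x². For x = 148, (π²/12)·148² ≈ 18015.32.)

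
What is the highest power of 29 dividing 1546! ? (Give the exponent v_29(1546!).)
v_29(1546!) = 54

Legendre's formula: v_p(n!) = Σ_{k ≥ 1} ⌊n / p^k⌋. For p = 29, n = 1546, the terms are:
  ⌊1546/29^1⌋ = ⌊1546/29⌋ = 53
  ⌊1546/29^2⌋ = ⌊1546/841⌋ = 1
(the next term ⌊1546/29^3⌋ = 0, terminating the sum). Summing: v_29(1546!) = 53 + 1 = 54.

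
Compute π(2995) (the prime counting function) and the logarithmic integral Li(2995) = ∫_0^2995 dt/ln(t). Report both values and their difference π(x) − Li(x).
π(2995) = 429;  Li(2995) ≈ 442.13;  π(x) − Li(x) ≈ -13.13.

Direct count of primes ≤ 2995 gives π(2995) = 429. Numerical evaluation of the logarithmic integral gives Li(2995) ≈ 442.13. The difference π(x) − Li(x) ≈ -13.13 is typically negative for small/moderate x (Li(x) overestimates), though Littlewood's theorem shows this sign changes infinitely often.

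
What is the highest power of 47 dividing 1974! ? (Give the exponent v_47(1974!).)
v_47(1974!) = 42

Legendre's formula: v_p(n!) = Σ_{k ≥ 1} ⌊n / p^k⌋. For p = 47, n = 1974, the terms are:
  ⌊1974/47^1⌋ = ⌊1974/47⌋ = 42
(the next term ⌊1974/47^2⌋ = 0, terminating the sum). Summing: v_47(1974!) = 42 = 42.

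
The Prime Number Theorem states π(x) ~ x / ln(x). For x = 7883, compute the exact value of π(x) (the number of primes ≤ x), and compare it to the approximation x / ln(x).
π(7883) = 997;  x/ln(x) ≈ 878.58;  relative error ≈ 11.88%.

Directly count primes up to 7883: π(7883) = 997. The PNT approximation gives 7883/ln(7883) ≈ 7883/8.97246 ≈ 878.58. Relative error (π(x) − x/ln(x)) / π(x) ≈ 11.88%; the approximation is known to undercount slightly (Li(x) is a better estimate).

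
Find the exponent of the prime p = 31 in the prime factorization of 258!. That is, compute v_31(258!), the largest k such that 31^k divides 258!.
v_31(258!) = 8

Legendre's formula: v_p(n!) = Σ_{k ≥ 1} ⌊n / p^k⌋. For p = 31, n = 258, the terms are:
  ⌊258/31^1⌋ = ⌊258/31⌋ = 8
(the next term ⌊258/31^2⌋ = 0, terminating the sum). Summing: v_31(258!) = 8 = 8.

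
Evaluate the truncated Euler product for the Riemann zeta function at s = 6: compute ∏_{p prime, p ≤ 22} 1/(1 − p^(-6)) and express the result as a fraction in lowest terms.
∏ = 99475806666511821483705625/97780003061374251090837504

The primes p ≤ 22 are [2, 3, 5, 7, 11, 13, 17, 19]. For each prime, (1 − 1/p^6)^(-1) = p^6 / (p^6 − 1). The product is (1 − 1/2^6)^(-1), (1 − 1/3^6)^(-1), (1 − 1/5^6)^(-1), (1 − 1/7^6)^(-1), (1 − 1/11^6)^(-1), (1 − 1/13^6)^(-1), (1 − 1/17^6)^(-1), (1 − 1/19^6)^(-1) = ∏ p^6 / (p^6 − 1) = 99475806666511821483705625/97780003061374251090837504.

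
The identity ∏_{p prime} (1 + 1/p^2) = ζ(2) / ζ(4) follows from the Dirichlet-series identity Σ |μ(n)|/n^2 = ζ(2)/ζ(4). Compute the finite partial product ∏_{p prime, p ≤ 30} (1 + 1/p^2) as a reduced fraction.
∏ = 98543133200000/65309612248881

The primes p ≤ 30 are [2, 3, 5, 7, 11, 13, 17, 19, 23, 29]. For each, (1 + 1/p^2) = (p^2 + 1)/p^2. Multiplying these fractions over p ∈ [2, 3, 5, 7, 11, 13, 17, 19, 23, 29] gives 98543133200000/65309612248881. (In the limit P → ∞ this tends to ζ(2)/ζ(4).)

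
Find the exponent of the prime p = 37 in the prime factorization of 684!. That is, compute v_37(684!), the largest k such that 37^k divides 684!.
v_37(684!) = 18

Legendre's formula: v_p(n!) = Σ_{k ≥ 1} ⌊n / p^k⌋. For p = 37, n = 684, the terms are:
  ⌊684/37^1⌋ = ⌊684/37⌋ = 18
(the next term ⌊684/37^2⌋ = 0, terminating the sum). Summing: v_37(684!) = 18 = 18.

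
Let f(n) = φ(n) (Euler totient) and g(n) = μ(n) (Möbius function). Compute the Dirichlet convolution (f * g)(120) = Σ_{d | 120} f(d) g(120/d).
(φ * μ)(120) = 6

Divisors of 120: [1, 2, 3, 4, 5, 6, 8, 10, 12, 15, 20, 24, 30, 40, 60, 120]. For each d | 120:
  d = 1: φ(1) · μ(120/1) = 1 · 0 = 0
  d = 2: φ(2) · μ(120/2) = 1 · 0 = 0
  d = 3: φ(3) · μ(120/3) = 2 · 0 = 0
  d = 4: φ(4) · μ(120/4) = 2 · -1 = -2
  d = 5: φ(5) · μ(120/5) = 4 · 0 = 0
  d = 6: φ(6) · μ(120/6) = 2 · 0 = 0
  d = 8: φ(8) · μ(120/8) = 4 · 1 = 4
  d = 10: φ(10) · μ(120/10) = 4 · 0 = 0
  d = 12: φ(12) · μ(120/12) = 4 · 1 = 4
  d = 15: φ(15) · μ(120/15) = 8 · 0 = 0
  d = 20: φ(20) · μ(120/20) = 8 · 1 = 8
  d = 24: φ(24) · μ(120/24) = 8 · -1 = -8
  d = 30: φ(30) · μ(120/30) = 8 · 0 = 0
  d = 40: φ(40) · μ(120/40) = 16 · -1 = -16
  d = 60: φ(60) · μ(120/60) = 16 · -1 = -16
  d = 120: φ(120) · μ(120/120) = 32 · 1 = 32
Summing: (φ * μ)(120) = 0 + 0 + 0 + -2 + 0 + 0 + 4 + 0 + 4 + 0 + 8 + -8 + 0 + -16 + -16 + 32 = 6.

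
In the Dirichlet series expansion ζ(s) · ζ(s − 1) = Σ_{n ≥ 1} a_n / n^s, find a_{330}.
σ(330) = 864

In the product (Σ m^0/m^s)(Σ k / k^s) = Σ (Σ_{d | n} d) / n^s, the coefficient of 1/n^s is σ(n) = Σ_{d | n} d. For n = 330, divisors are [1, 2, 3, 5, 6, 10, 11, 15, 22, 30, 33, 55, 66, 110, 165, 330]; summing: σ(330) = 864.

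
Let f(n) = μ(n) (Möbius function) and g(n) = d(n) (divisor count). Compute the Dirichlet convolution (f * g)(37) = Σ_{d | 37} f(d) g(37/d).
(μ * d)(37) = 1

Divisors of 37: [1, 37]. For each d | 37:
  d = 1: μ(1) · d(37/1) = 1 · 2 = 2
  d = 37: μ(37) · d(37/37) = -1 · 1 = -1
Summing: (μ * d)(37) = 2 + -1 = 1.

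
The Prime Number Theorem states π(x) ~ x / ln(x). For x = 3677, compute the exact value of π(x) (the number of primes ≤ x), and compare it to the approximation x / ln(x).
π(3677) = 514;  x/ln(x) ≈ 447.88;  relative error ≈ 12.86%.

Directly count primes up to 3677: π(3677) = 514. The PNT approximation gives 3677/ln(3677) ≈ 3677/8.20985 ≈ 447.88. Relative error (π(x) − x/ln(x)) / π(x) ≈ 12.86%; the approximation is known to undercount slightly (Li(x) is a better estimate).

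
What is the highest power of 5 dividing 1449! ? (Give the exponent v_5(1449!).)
v_5(1449!) = 359

Legendre's formula: v_p(n!) = Σ_{k ≥ 1} ⌊n / p^k⌋. For p = 5, n = 1449, the terms are:
  ⌊1449/5^1⌋ = ⌊1449/5⌋ = 289
  ⌊1449/5^2⌋ = ⌊1449/25⌋ = 57
  ⌊1449/5^3⌋ = ⌊1449/125⌋ = 11
  ⌊1449/5^4⌋ = ⌊1449/625⌋ = 2
(the next term ⌊1449/5^5⌋ = 0, terminating the sum). Summing: v_5(1449!) = 289 + 57 + 11 + 2 = 359.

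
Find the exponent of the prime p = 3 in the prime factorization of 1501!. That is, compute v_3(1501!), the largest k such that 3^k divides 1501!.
v_3(1501!) = 747

Legendre's formula: v_p(n!) = Σ_{k ≥ 1} ⌊n / p^k⌋. For p = 3, n = 1501, the terms are:
  ⌊1501/3^1⌋ = ⌊1501/3⌋ = 500
  ⌊1501/3^2⌋ = ⌊1501/9⌋ = 166
  ⌊1501/3^3⌋ = ⌊1501/27⌋ = 55
  ⌊1501/3^4⌋ = ⌊1501/81⌋ = 18
  ⌊1501/3^5⌋ = ⌊1501/243⌋ = 6
  ⌊1501/3^6⌋ = ⌊1501/729⌋ = 2
(the next term ⌊1501/3^7⌋ = 0, terminating the sum). Summing: v_3(1501!) = 500 + 166 + 55 + 18 + 6 + 2 = 747.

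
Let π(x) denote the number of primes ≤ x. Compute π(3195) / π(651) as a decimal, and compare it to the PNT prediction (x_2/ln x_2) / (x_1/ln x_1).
π(3195)/π(651) = 452/118 ≈ 3.8305;  PNT prediction ≈ 3.9403.

π(651) = 118 and π(3195) = 452, so π(3195)/π(651) ≈ 3.8305. The PNT-predicted ratio is (3195/ln(3195)) / (651/ln(651)) ≈ 3.9403. The two agree to within a few percent, as expected.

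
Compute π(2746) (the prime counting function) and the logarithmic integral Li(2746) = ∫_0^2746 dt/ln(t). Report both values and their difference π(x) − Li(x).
π(2746) = 400;  Li(2746) ≈ 410.86;  π(x) − Li(x) ≈ -10.86.

Direct count of primes ≤ 2746 gives π(2746) = 400. Numerical evaluation of the logarithmic integral gives Li(2746) ≈ 410.86. The difference π(x) − Li(x) ≈ -10.86 is typically negative for small/moderate x (Li(x) overestimates), though Littlewood's theorem shows this sign changes infinitely often.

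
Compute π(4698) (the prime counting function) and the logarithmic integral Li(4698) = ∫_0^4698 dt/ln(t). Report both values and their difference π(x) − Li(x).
π(4698) = 634;  Li(4698) ≈ 648.69;  π(x) − Li(x) ≈ -14.69.

Direct count of primes ≤ 4698 gives π(4698) = 634. Numerical evaluation of the logarithmic integral gives Li(4698) ≈ 648.69. The difference π(x) − Li(x) ≈ -14.69 is typically negative for small/moderate x (Li(x) overestimates), though Littlewood's theorem shows this sign changes infinitely often.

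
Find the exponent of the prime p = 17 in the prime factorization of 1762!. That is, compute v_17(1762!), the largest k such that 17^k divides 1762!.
v_17(1762!) = 109

Legendre's formula: v_p(n!) = Σ_{k ≥ 1} ⌊n / p^k⌋. For p = 17, n = 1762, the terms are:
  ⌊1762/17^1⌋ = ⌊1762/17⌋ = 103
  ⌊1762/17^2⌋ = ⌊1762/289⌋ = 6
(the next term ⌊1762/17^3⌋ = 0, terminating the sum). Summing: v_17(1762!) = 103 + 6 = 109.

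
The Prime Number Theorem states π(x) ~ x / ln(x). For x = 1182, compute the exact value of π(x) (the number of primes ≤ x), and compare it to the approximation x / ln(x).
π(1182) = 194;  x/ln(x) ≈ 167.07;  relative error ≈ 13.88%.

Directly count primes up to 1182: π(1182) = 194. The PNT approximation gives 1182/ln(1182) ≈ 1182/7.07496 ≈ 167.07. Relative error (π(x) − x/ln(x)) / π(x) ≈ 13.88%; the approximation is known to undercount slightly (Li(x) is a better estimate).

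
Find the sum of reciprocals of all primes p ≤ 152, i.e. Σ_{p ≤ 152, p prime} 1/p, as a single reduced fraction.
Σ 1/p = 426559540131011718238816115585684956391671166781102121476137/225319534991831177328890236228992001350685163362356544091910

π(152) = 36, so the primes ≤ 152 are [2, 3, 5, 7, 11, 13, 17, 19, 23, 29, 31, 37, 41, 43, 47, 53, 59, 61, 67, 71, 73, 79, 83, 89, 97, 101, 103, 107, 109, 113, 127, 131, 137, 139, 149, 151]. Summing 1/p over these primes: 426559540131011718238816115585684956391671166781102121476137/225319534991831177328890236228992001350685163362356544091910 ≈ 1.8931. Mertens estimate ln ln(152) + 0.2615 ≈ 1.8757.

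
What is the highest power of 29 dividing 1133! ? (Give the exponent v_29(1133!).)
v_29(1133!) = 40

Legendre's formula: v_p(n!) = Σ_{k ≥ 1} ⌊n / p^k⌋. For p = 29, n = 1133, the terms are:
  ⌊1133/29^1⌋ = ⌊1133/29⌋ = 39
  ⌊1133/29^2⌋ = ⌊1133/841⌋ = 1
(the next term ⌊1133/29^3⌋ = 0, terminating the sum). Summing: v_29(1133!) = 39 + 1 = 40.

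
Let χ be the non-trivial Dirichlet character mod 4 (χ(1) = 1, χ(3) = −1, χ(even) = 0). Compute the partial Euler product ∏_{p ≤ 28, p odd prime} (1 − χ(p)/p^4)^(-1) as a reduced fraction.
∏ = 2907090265708363109850475/2939590979896221115088896

The odd primes p ≤ 28 are [3, 5, 7, 11, 13, 17, 19, 23]. For each, χ(p) = 1 if p ≡ 1 mod 4, χ(p) = −1 if p ≡ 3 mod 4. Taking (1 − χ(p)/p^4)^(-1) = p^4/(p^4 − χ(p)): (1 − (-1)/3^4)^(-1) · (1 − (1)/5^4)^(-1) · (1 − (-1)/7^4)^(-1) · (1 − (-1)/11^4)^(-1) · (1 − (1)/13^4)^(-1) · (1 − (1)/17^4)^(-1) · (1 − (-1)/19^4)^(-1) · (1 − (-1)/23^4)^(-1) = 2907090265708363109850475/2939590979896221115088896.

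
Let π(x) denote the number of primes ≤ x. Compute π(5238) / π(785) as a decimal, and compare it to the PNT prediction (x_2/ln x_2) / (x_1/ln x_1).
π(5238)/π(785) = 697/137 ≈ 5.0876;  PNT prediction ≈ 5.1937.

π(785) = 137 and π(5238) = 697, so π(5238)/π(785) ≈ 5.0876. The PNT-predicted ratio is (5238/ln(5238)) / (785/ln(785)) ≈ 5.1937. The two agree to within a few percent, as expected.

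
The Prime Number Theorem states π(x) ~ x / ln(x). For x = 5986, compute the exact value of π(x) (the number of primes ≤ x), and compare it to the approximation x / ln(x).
π(5986) = 782;  x/ln(x) ≈ 688.27;  relative error ≈ 11.99%.

Directly count primes up to 5986: π(5986) = 782. The PNT approximation gives 5986/ln(5986) ≈ 5986/8.69718 ≈ 688.27. Relative error (π(x) − x/ln(x)) / π(x) ≈ 11.99%; the approximation is known to undercount slightly (Li(x) is a better estimate).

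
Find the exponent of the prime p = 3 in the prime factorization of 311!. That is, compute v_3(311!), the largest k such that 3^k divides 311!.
v_3(311!) = 152

Legendre's formula: v_p(n!) = Σ_{k ≥ 1} ⌊n / p^k⌋. For p = 3, n = 311, the terms are:
  ⌊311/3^1⌋ = ⌊311/3⌋ = 103
  ⌊311/3^2⌋ = ⌊311/9⌋ = 34
  ⌊311/3^3⌋ = ⌊311/27⌋ = 11
  ⌊311/3^4⌋ = ⌊311/81⌋ = 3
  ⌊311/3^5⌋ = ⌊311/243⌋ = 1
(the next term ⌊311/3^6⌋ = 0, terminating the sum). Summing: v_3(311!) = 103 + 34 + 11 + 3 + 1 = 152.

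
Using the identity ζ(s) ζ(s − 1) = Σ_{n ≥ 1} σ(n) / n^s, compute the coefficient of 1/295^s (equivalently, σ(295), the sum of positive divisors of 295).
σ(295) = 360

In the product (Σ m^0/m^s)(Σ k / k^s) = Σ (Σ_{d | n} d) / n^s, the coefficient of 1/n^s is σ(n) = Σ_{d | n} d. For n = 295, divisors are [1, 5, 59, 295]; summing: σ(295) = 360.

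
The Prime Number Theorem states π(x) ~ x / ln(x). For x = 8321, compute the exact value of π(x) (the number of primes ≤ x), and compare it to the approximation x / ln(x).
π(8321) = 1044;  x/ln(x) ≈ 921.84;  relative error ≈ 11.70%.

Directly count primes up to 8321: π(8321) = 1044. The PNT approximation gives 8321/ln(8321) ≈ 8321/9.02654 ≈ 921.84. Relative error (π(x) − x/ln(x)) / π(x) ≈ 11.70%; the approximation is known to undercount slightly (Li(x) is a better estimate).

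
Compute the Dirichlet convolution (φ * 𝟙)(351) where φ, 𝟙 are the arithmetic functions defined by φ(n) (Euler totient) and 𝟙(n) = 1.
(φ * 𝟙)(351) = 351

Divisors of 351: [1, 3, 9, 13, 27, 39, 117, 351]. For each d | 351:
  d = 1: φ(1) · 𝟙(351/1) = 1 · 1 = 1
  d = 3: φ(3) · 𝟙(351/3) = 2 · 1 = 2
  d = 9: φ(9) · 𝟙(351/9) = 6 · 1 = 6
  d = 13: φ(13) · 𝟙(351/13) = 12 · 1 = 12
  d = 27: φ(27) · 𝟙(351/27) = 18 · 1 = 18
  d = 39: φ(39) · 𝟙(351/39) = 24 · 1 = 24
  d = 117: φ(117) · 𝟙(351/117) = 72 · 1 = 72
  d = 351: φ(351) · 𝟙(351/351) = 216 · 1 = 216
Summing: (φ * 𝟙)(351) = 1 + 2 + 6 + 12 + 18 + 24 + 72 + 216 = 351.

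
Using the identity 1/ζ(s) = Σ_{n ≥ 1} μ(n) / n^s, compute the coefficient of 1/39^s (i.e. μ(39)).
μ(39) = 1

Factor n = 39 = 3 · 13. μ(n) = 0 if any exponent ≥ 2 (not squarefree); otherwise μ(n) = (−1)^{ω(n)} where ω(n) is the number of distinct prime factors. Applying: μ(39) = 1.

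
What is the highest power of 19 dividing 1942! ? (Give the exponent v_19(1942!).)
v_19(1942!) = 107

Legendre's formula: v_p(n!) = Σ_{k ≥ 1} ⌊n / p^k⌋. For p = 19, n = 1942, the terms are:
  ⌊1942/19^1⌋ = ⌊1942/19⌋ = 102
  ⌊1942/19^2⌋ = ⌊1942/361⌋ = 5
(the next term ⌊1942/19^3⌋ = 0, terminating the sum). Summing: v_19(1942!) = 102 + 5 = 107.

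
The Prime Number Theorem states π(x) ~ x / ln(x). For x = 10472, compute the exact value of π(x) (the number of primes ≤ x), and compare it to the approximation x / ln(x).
π(10472) = 1281;  x/ln(x) ≈ 1131.32;  relative error ≈ 11.68%.

Directly count primes up to 10472: π(10472) = 1281. The PNT approximation gives 10472/ln(10472) ≈ 10472/9.25646 ≈ 1131.32. Relative error (π(x) − x/ln(x)) / π(x) ≈ 11.68%; the approximation is known to undercount slightly (Li(x) is a better estimate).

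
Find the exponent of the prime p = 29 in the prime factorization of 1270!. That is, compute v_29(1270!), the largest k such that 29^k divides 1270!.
v_29(1270!) = 44

Legendre's formula: v_p(n!) = Σ_{k ≥ 1} ⌊n / p^k⌋. For p = 29, n = 1270, the terms are:
  ⌊1270/29^1⌋ = ⌊1270/29⌋ = 43
  ⌊1270/29^2⌋ = ⌊1270/841⌋ = 1
(the next term ⌊1270/29^3⌋ = 0, terminating the sum). Summing: v_29(1270!) = 43 + 1 = 44.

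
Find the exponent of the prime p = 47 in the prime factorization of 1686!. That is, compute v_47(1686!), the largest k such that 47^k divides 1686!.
v_47(1686!) = 35

Legendre's formula: v_p(n!) = Σ_{k ≥ 1} ⌊n / p^k⌋. For p = 47, n = 1686, the terms are:
  ⌊1686/47^1⌋ = ⌊1686/47⌋ = 35
(the next term ⌊1686/47^2⌋ = 0, terminating the sum). Summing: v_47(1686!) = 35 = 35.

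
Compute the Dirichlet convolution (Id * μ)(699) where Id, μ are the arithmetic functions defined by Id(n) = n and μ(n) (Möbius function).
(Id * μ)(699) = 464

Divisors of 699: [1, 3, 233, 699]. For each d | 699:
  d = 1: Id(1) · μ(699/1) = 1 · 1 = 1
  d = 3: Id(3) · μ(699/3) = 3 · -1 = -3
  d = 233: Id(233) · μ(699/233) = 233 · -1 = -233
  d = 699: Id(699) · μ(699/699) = 699 · 1 = 699
Summing: (Id * μ)(699) = 1 + -3 + -233 + 699 = 464.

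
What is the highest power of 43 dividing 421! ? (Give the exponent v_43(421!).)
v_43(421!) = 9

Legendre's formula: v_p(n!) = Σ_{k ≥ 1} ⌊n / p^k⌋. For p = 43, n = 421, the terms are:
  ⌊421/43^1⌋ = ⌊421/43⌋ = 9
(the next term ⌊421/43^2⌋ = 0, terminating the sum). Summing: v_43(421!) = 9 = 9.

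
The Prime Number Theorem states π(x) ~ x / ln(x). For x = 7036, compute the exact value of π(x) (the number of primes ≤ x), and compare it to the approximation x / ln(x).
π(7036) = 904;  x/ln(x) ≈ 794.24;  relative error ≈ 12.14%.

Directly count primes up to 7036: π(7036) = 904. The PNT approximation gives 7036/ln(7036) ≈ 7036/8.85880 ≈ 794.24. Relative error (π(x) − x/ln(x)) / π(x) ≈ 12.14%; the approximation is known to undercount slightly (Li(x) is a better estimate).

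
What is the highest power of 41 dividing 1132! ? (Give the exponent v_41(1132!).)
v_41(1132!) = 27

Legendre's formula: v_p(n!) = Σ_{k ≥ 1} ⌊n / p^k⌋. For p = 41, n = 1132, the terms are:
  ⌊1132/41^1⌋ = ⌊1132/41⌋ = 27
(the next term ⌊1132/41^2⌋ = 0, terminating the sum). Summing: v_41(1132!) = 27 = 27.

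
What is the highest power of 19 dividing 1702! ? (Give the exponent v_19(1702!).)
v_19(1702!) = 93

Legendre's formula: v_p(n!) = Σ_{k ≥ 1} ⌊n / p^k⌋. For p = 19, n = 1702, the terms are:
  ⌊1702/19^1⌋ = ⌊1702/19⌋ = 89
  ⌊1702/19^2⌋ = ⌊1702/361⌋ = 4
(the next term ⌊1702/19^3⌋ = 0, terminating the sum). Summing: v_19(1702!) = 89 + 4 = 93.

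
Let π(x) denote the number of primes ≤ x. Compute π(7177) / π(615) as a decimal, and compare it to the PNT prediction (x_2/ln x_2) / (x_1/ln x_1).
π(7177)/π(615) = 917/112 ≈ 8.1875;  PNT prediction ≈ 8.4405.

π(615) = 112 and π(7177) = 917, so π(7177)/π(615) ≈ 8.1875. The PNT-predicted ratio is (7177/ln(7177)) / (615/ln(615)) ≈ 8.4405. The two agree to within a few percent, as expected.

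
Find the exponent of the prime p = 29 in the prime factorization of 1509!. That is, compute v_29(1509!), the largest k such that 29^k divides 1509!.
v_29(1509!) = 53

Legendre's formula: v_p(n!) = Σ_{k ≥ 1} ⌊n / p^k⌋. For p = 29, n = 1509, the terms are:
  ⌊1509/29^1⌋ = ⌊1509/29⌋ = 52
  ⌊1509/29^2⌋ = ⌊1509/841⌋ = 1
(the next term ⌊1509/29^3⌋ = 0, terminating the sum). Summing: v_29(1509!) = 52 + 1 = 53.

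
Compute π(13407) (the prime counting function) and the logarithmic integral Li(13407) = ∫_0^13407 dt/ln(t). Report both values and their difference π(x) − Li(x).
π(13407) = 1589;  Li(13407) ≈ 1610.00;  π(x) − Li(x) ≈ -21.00.

Direct count of primes ≤ 13407 gives π(13407) = 1589. Numerical evaluation of the logarithmic integral gives Li(13407) ≈ 1610.00. The difference π(x) − Li(x) ≈ -21.00 is typically negative for small/moderate x (Li(x) overestimates), though Littlewood's theorem shows this sign changes infinitely often.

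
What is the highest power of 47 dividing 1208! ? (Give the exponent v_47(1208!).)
v_47(1208!) = 25

Legendre's formula: v_p(n!) = Σ_{k ≥ 1} ⌊n / p^k⌋. For p = 47, n = 1208, the terms are:
  ⌊1208/47^1⌋ = ⌊1208/47⌋ = 25
(the next term ⌊1208/47^2⌋ = 0, terminating the sum). Summing: v_47(1208!) = 25 = 25.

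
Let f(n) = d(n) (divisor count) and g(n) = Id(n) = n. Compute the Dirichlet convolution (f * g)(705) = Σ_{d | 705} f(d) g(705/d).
(d * Id)(705) = 1715

Divisors of 705: [1, 3, 5, 15, 47, 141, 235, 705]. For each d | 705:
  d = 1: d(1) · Id(705/1) = 1 · 705 = 705
  d = 3: d(3) · Id(705/3) = 2 · 235 = 470
  d = 5: d(5) · Id(705/5) = 2 · 141 = 282
  d = 15: d(15) · Id(705/15) = 4 · 47 = 188
  d = 47: d(47) · Id(705/47) = 2 · 15 = 30
  d = 141: d(141) · Id(705/141) = 4 · 5 = 20
  d = 235: d(235) · Id(705/235) = 4 · 3 = 12
  d = 705: d(705) · Id(705/705) = 8 · 1 = 8
Summing: (d * Id)(705) = 705 + 470 + 282 + 188 + 30 + 20 + 12 + 8 = 1715.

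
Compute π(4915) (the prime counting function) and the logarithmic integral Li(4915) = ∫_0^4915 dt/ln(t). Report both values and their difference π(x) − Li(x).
π(4915) = 656;  Li(4915) ≈ 674.29;  π(x) − Li(x) ≈ -18.29.

Direct count of primes ≤ 4915 gives π(4915) = 656. Numerical evaluation of the logarithmic integral gives Li(4915) ≈ 674.29. The difference π(x) − Li(x) ≈ -18.29 is typically negative for small/moderate x (Li(x) overestimates), though Littlewood's theorem shows this sign changes infinitely often.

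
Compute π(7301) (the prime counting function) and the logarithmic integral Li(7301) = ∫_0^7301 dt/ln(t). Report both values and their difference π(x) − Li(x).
π(7301) = 930;  Li(7301) ≈ 948.25;  π(x) − Li(x) ≈ -18.25.

Direct count of primes ≤ 7301 gives π(7301) = 930. Numerical evaluation of the logarithmic integral gives Li(7301) ≈ 948.25. The difference π(x) − Li(x) ≈ -18.25 is typically negative for small/moderate x (Li(x) overestimates), though Littlewood's theorem shows this sign changes infinitely often.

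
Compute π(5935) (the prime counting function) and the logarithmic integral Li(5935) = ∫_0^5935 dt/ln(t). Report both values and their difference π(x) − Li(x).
π(5935) = 779;  Li(5935) ≈ 792.94;  π(x) − Li(x) ≈ -13.94.

Direct count of primes ≤ 5935 gives π(5935) = 779. Numerical evaluation of the logarithmic integral gives Li(5935) ≈ 792.94. The difference π(x) − Li(x) ≈ -13.94 is typically negative for small/moderate x (Li(x) overestimates), though Littlewood's theorem shows this sign changes infinitely often.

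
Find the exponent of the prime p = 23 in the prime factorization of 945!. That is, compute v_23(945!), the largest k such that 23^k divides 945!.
v_23(945!) = 42

Legendre's formula: v_p(n!) = Σ_{k ≥ 1} ⌊n / p^k⌋. For p = 23, n = 945, the terms are:
  ⌊945/23^1⌋ = ⌊945/23⌋ = 41
  ⌊945/23^2⌋ = ⌊945/529⌋ = 1
(the next term ⌊945/23^3⌋ = 0, terminating the sum). Summing: v_23(945!) = 41 + 1 = 42.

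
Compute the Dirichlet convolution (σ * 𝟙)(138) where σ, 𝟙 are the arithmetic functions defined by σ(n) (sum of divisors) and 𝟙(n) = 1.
(σ * 𝟙)(138) = 500

Divisors of 138: [1, 2, 3, 6, 23, 46, 69, 138]. For each d | 138:
  d = 1: σ(1) · 𝟙(138/1) = 1 · 1 = 1
  d = 2: σ(2) · 𝟙(138/2) = 3 · 1 = 3
  d = 3: σ(3) · 𝟙(138/3) = 4 · 1 = 4
  d = 6: σ(6) · 𝟙(138/6) = 12 · 1 = 12
  d = 23: σ(23) · 𝟙(138/23) = 24 · 1 = 24
  d = 46: σ(46) · 𝟙(138/46) = 72 · 1 = 72
  d = 69: σ(69) · 𝟙(138/69) = 96 · 1 = 96
  d = 138: σ(138) · 𝟙(138/138) = 288 · 1 = 288
Summing: (σ * 𝟙)(138) = 1 + 3 + 4 + 12 + 24 + 72 + 96 + 288 = 500.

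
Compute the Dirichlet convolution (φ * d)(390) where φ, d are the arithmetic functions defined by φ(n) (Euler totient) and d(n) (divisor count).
(φ * d)(390) = 1008

Divisors of 390: [1, 2, 3, 5, 6, 10, 13, 15, 26, 30, 39, 65, 78, 130, 195, 390]. For each d | 390:
  d = 1: φ(1) · d(390/1) = 1 · 16 = 16
  d = 2: φ(2) · d(390/2) = 1 · 8 = 8
  d = 3: φ(3) · d(390/3) = 2 · 8 = 16
  d = 5: φ(5) · d(390/5) = 4 · 8 = 32
  d = 6: φ(6) · d(390/6) = 2 · 4 = 8
  d = 10: φ(10) · d(390/10) = 4 · 4 = 16
  d = 13: φ(13) · d(390/13) = 12 · 8 = 96
  d = 15: φ(15) · d(390/15) = 8 · 4 = 32
  d = 26: φ(26) · d(390/26) = 12 · 4 = 48
  d = 30: φ(30) · d(390/30) = 8 · 2 = 16
  d = 39: φ(39) · d(390/39) = 24 · 4 = 96
  d = 65: φ(65) · d(390/65) = 48 · 4 = 192
  d = 78: φ(78) · d(390/78) = 24 · 2 = 48
  d = 130: φ(130) · d(390/130) = 48 · 2 = 96
  d = 195: φ(195) · d(390/195) = 96 · 2 = 192
  d = 390: φ(390) · d(390/390) = 96 · 1 = 96
Summing: (φ * d)(390) = 16 + 8 + 16 + 32 + 8 + 16 + 96 + 32 + 48 + 16 + 96 + 192 + 48 + 96 + 192 + 96 = 1008.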